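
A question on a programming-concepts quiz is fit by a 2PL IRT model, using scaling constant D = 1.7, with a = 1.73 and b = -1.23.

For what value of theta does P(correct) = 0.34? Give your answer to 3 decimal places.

-1.456

P(theta) = 1 / (1 + exp(−D·a(theta − b)))
logit = ln(0.3400/0.6600) = -0.6633
theta = b + logit/(1.7·a) = -1.23 + (-0.6633)/2.9410 = -1.4555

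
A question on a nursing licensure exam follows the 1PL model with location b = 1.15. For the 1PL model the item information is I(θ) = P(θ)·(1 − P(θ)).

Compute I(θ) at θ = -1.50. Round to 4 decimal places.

0.0616

P = 1/(1+e^{2.6500}) = 0.0660
P(1−P) = 0.0660 × 0.9340 = 0.0616
I = P(1−P) = 0.06163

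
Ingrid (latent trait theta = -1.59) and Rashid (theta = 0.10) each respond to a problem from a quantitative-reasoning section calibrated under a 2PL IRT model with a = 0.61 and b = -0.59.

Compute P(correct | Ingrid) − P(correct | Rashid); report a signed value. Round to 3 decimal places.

-0.252

P(theta) = 1 / (1 + exp(−a(theta − b)))
P(Ingrid) = 0.3521  [exponent -0.6100]
P(Rashid) = 0.6037  [exponent 0.4209]
Difference = 0.3521 − 0.6037 = -0.2516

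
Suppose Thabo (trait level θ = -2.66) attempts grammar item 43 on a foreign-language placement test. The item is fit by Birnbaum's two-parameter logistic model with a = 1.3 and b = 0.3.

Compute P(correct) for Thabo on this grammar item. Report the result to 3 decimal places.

0.021

P(θ) = 1 / (1 + exp(−a(θ − b)))
Exponent: 1.3 × (-2.66 − 0.3) = -3.8480
1/(1 + e^{3.8480}) = 0.0209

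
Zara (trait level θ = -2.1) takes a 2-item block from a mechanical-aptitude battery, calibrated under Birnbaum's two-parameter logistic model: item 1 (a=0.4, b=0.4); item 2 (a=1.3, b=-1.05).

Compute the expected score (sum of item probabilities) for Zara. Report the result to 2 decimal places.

P(θ) = 1 / (1 + exp(−a(θ − b)))
P_1 = 1/(1+e^{1.0000}) = 0.2689
P_2 = 1/(1+e^{1.3650}) = 0.2034
E[score] = 0.2689 + 0.2034 = 0.4724

0.47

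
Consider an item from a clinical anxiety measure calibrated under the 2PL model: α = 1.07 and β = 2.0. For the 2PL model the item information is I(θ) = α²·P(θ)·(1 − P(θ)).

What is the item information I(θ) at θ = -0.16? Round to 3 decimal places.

P = 1/(1+e^{2.3112}) = 0.0902
P(1−P) = 0.0902 × 0.9098 = 0.0821
I = α² × P(1−P) = 1.07² × 0.0821 = 0.09395

0.094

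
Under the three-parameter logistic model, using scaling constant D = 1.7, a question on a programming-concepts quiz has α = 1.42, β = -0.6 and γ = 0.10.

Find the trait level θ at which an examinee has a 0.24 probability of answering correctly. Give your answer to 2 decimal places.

-1.30

P(θ) = γ + (1 − γ) · 1 / (1 + exp(−D·α(θ − β)))
Remove guessing floor: (0.24 − 0.10)/(1 − 0.10) = 0.1556
logit = ln(0.1556/0.8444) = -1.6917
θ = β + logit/(1.7·α) = -0.6 + (-1.6917)/2.4140 = -1.3008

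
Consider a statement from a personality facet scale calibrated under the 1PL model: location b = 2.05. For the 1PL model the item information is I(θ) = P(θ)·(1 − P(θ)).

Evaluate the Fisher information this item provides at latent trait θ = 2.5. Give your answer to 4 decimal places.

0.2378

P = 1/(1+e^{-0.4500}) = 0.6106
P(1−P) = 0.6106 × 0.3894 = 0.2378
I = P(1−P) = 0.23776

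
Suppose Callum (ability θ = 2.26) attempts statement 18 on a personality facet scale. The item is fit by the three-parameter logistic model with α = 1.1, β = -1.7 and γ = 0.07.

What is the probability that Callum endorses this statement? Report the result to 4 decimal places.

0.9882

P(θ) = γ + (1 − γ) · 1 / (1 + exp(−α(θ − β)))
Exponent: 1.1 × (2.26 − (-1.7)) = 4.3560
1/(1 + e^{-4.3560}) = 0.9873
P = 0.07 + 0.93 × 0.9873 = 0.9882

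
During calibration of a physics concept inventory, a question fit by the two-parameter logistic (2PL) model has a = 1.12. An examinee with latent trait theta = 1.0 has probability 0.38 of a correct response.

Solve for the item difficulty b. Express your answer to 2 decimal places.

P(theta) = 1 / (1 + exp(−a(theta − b)))
logit(0.38) = ln(0.38/0.62) = -0.4895
b = theta − logit/(a) = 1.0 − (-0.4895)/1.1200 = 1.4371

1.44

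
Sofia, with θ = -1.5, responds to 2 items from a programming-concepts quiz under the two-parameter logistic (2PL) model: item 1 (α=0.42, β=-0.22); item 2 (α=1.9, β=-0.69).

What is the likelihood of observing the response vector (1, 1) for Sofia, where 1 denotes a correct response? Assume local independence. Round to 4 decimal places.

0.0652

P(θ) = 1 / (1 + exp(−α(θ − β)))
P_1 = 1/(1+e^{0.5376}) = 0.3687
P_2 = 1/(1+e^{1.5390}) = 0.1767
L = P_1 × P_2 = 0.3687 × 0.1767 = 0.06515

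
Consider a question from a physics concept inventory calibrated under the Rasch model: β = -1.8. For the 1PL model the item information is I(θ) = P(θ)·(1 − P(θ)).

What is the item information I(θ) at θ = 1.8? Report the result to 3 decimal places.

P = 1/(1+e^{-3.6000}) = 0.9734
P(1−P) = 0.9734 × 0.0266 = 0.0259
I = P(1−P) = 0.02589

0.026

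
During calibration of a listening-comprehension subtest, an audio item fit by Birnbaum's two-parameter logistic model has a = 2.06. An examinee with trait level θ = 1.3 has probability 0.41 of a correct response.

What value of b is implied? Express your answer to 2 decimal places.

P(θ) = 1 / (1 + exp(−a(θ − b)))
logit(0.41) = ln(0.41/0.59) = -0.3640
b = θ − logit/(a) = 1.3 − (-0.3640)/2.0600 = 1.4767

1.48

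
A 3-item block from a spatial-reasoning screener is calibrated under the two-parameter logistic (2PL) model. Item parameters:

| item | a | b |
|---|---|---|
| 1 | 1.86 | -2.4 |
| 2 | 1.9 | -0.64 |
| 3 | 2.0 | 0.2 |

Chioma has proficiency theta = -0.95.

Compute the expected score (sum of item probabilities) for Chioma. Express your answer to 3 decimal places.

1.385

P(theta) = 1 / (1 + exp(−a(theta − b)))
P_1 = 1/(1+e^{-2.6970}) = 0.9368
P_2 = 1/(1+e^{0.5890}) = 0.3569
P_3 = 1/(1+e^{2.3000}) = 0.0911
E[score] = 0.9368 + 0.3569 + 0.0911 = 1.3848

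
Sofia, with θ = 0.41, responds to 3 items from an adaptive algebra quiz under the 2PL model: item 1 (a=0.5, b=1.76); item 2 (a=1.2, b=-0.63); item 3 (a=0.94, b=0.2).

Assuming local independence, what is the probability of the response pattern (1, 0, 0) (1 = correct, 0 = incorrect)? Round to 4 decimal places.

0.0339

P(θ) = 1 / (1 + exp(−a(θ − b)))
P_1 = 1/(1+e^{0.6750}) = 0.3374
P_2 = 1/(1+e^{-1.2480}) = 0.7770
P_3 = 1/(1+e^{-0.1974}) = 0.5492
L = P_1 × (1−P_2) × (1−P_3) = 0.3374 × 0.2230 × 0.4508 = 0.03392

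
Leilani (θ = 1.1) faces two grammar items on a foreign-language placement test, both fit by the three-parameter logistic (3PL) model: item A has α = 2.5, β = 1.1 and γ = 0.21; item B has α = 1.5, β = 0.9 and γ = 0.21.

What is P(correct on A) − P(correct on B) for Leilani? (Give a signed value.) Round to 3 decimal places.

P(θ) = γ + (1 − γ) · 1 / (1 + exp(−α(θ − β)))
P_A = 0.6050
P_B = 0.6638
P_A − P_B = -0.0588

-0.059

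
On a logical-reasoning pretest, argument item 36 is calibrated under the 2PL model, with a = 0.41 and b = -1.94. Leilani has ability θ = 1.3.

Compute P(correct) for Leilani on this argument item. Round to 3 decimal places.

0.791

P(θ) = 1 / (1 + exp(−a(θ − b)))
Exponent: 0.41 × (1.3 − (-1.94)) = 1.3284
1/(1 + e^{-1.3284}) = 0.7906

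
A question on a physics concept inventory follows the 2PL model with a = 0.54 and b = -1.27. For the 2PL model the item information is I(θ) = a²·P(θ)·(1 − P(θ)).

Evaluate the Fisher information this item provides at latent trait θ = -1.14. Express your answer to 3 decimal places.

0.073

P = 1/(1+e^{-0.0702}) = 0.5175
P(1−P) = 0.5175 × 0.4825 = 0.2497
I = a² × P(1−P) = 0.54² × 0.2497 = 0.07281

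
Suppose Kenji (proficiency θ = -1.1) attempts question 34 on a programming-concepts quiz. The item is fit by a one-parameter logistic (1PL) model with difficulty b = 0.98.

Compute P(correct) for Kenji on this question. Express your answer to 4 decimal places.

P(θ) = 1 / (1 + exp(−(θ − b)))
Exponent: (-1.1 − 0.98) = -2.0800
1/(1 + e^{2.0800}) = 0.1111
P = 0.1111

0.1111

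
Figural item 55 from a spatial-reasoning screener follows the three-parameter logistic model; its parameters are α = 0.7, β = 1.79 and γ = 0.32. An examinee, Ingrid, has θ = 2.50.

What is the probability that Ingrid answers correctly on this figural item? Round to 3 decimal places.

0.743

P(θ) = γ + (1 − γ) · 1 / (1 + exp(−α(θ − β)))
Exponent: 0.7 × (2.50 − 1.79) = 0.4970
1/(1 + e^{-0.4970}) = 0.6218
P = 0.32 + 0.68 × 0.6218 = 0.7428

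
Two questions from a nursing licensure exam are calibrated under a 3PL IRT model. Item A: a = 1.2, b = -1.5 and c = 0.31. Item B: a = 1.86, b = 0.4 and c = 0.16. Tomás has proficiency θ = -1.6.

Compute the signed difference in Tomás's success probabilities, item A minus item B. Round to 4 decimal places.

P(θ) = c + (1 − c) · 1 / (1 + exp(−a(θ − b)))
P_A = 0.6343
P_B = 0.1799
P_A − P_B = 0.4544

0.4544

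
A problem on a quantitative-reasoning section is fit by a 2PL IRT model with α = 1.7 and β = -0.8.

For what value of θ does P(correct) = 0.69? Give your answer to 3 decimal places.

P(θ) = 1 / (1 + exp(−α(θ − β)))
logit = ln(0.6900/0.3100) = 0.8001
θ = β + logit/(α) = -0.8 + 0.8001/1.7000 = -0.3293

-0.329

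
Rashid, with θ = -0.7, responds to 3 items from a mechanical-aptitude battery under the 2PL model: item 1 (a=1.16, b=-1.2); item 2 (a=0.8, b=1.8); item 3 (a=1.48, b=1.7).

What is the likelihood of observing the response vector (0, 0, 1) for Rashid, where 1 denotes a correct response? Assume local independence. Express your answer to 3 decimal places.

0.009

P(θ) = 1 / (1 + exp(−a(θ − b)))
P_1 = 1/(1+e^{-0.5800}) = 0.6411
P_2 = 1/(1+e^{2.0000}) = 0.1192
P_3 = 1/(1+e^{3.5520}) = 0.0279
L = (1−P_1) × (1−P_2) × P_3 = 0.3589 × 0.8808 × 0.0279 = 0.00881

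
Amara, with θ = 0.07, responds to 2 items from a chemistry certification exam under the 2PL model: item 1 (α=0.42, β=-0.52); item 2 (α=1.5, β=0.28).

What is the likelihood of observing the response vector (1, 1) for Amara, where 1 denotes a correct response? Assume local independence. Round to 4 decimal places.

P(θ) = 1 / (1 + exp(−α(θ − β)))
P_1 = 1/(1+e^{-0.2478}) = 0.5616
P_2 = 1/(1+e^{0.3150}) = 0.4219
L = P_1 × P_2 = 0.5616 × 0.4219 = 0.23695

0.2370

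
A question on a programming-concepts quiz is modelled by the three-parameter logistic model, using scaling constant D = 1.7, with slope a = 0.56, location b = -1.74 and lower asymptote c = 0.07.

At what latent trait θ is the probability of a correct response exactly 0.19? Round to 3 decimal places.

P(θ) = c + (1 − c) · 1 / (1 + exp(−D·a(θ − b)))
Remove guessing floor: (0.19 − 0.07)/(1 − 0.07) = 0.1290
logit = ln(0.1290/0.8710) = -1.9095
θ = b + logit/(1.7·a) = -1.74 + (-1.9095)/0.9520 = -3.7458

-3.746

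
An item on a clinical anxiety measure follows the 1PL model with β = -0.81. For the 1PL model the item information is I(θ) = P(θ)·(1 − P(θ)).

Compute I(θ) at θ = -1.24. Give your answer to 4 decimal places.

0.2388

P = 1/(1+e^{0.4300}) = 0.3941
P(1−P) = 0.3941 × 0.6059 = 0.2388
I = P(1−P) = 0.23879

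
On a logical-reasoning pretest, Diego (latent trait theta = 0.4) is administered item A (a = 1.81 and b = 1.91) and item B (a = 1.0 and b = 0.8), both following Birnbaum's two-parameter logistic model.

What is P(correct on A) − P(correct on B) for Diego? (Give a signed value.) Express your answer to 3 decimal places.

P(theta) = 1 / (1 + exp(−a(theta − b)))
P_A = 0.0610
P_B = 0.4013
P_A − P_B = -0.3403

-0.340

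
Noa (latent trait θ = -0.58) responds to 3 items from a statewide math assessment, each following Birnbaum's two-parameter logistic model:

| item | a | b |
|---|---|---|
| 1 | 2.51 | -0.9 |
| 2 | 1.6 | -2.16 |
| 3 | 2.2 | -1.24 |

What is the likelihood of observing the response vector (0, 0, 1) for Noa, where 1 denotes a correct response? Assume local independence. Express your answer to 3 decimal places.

0.019

P(θ) = 1 / (1 + exp(−a(θ − b)))
P_1 = 1/(1+e^{-0.8032}) = 0.6907
P_2 = 1/(1+e^{-2.5280}) = 0.9261
P_3 = 1/(1+e^{-1.4520}) = 0.8103
L = (1−P_1) × (1−P_2) × P_3 = 0.3093 × 0.0739 × 0.8103 = 0.01853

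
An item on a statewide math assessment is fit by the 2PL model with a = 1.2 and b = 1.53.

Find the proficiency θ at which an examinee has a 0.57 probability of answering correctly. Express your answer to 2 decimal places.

P(θ) = 1 / (1 + exp(−a(θ − b)))
logit = ln(0.5700/0.4300) = 0.2819
θ = b + logit/(a) = 1.53 + 0.2819/1.2000 = 1.7649

1.76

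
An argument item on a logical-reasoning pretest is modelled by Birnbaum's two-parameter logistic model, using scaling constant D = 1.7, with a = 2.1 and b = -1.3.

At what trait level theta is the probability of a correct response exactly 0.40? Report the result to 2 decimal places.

-1.41

P(theta) = 1 / (1 + exp(−D·a(theta − b)))
logit = ln(0.4000/0.6000) = -0.4055
theta = b + logit/(1.7·a) = -1.3 + (-0.4055)/3.5700 = -1.4136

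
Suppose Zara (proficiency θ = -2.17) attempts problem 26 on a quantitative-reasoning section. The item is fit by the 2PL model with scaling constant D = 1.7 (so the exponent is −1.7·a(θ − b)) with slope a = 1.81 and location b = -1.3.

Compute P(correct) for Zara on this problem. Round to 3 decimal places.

P(θ) = 1 / (1 + exp(−D·a(θ − b)))
Exponent: 1.7 × 1.81 × (-2.17 − (-1.3)) = -2.6770
1/(1 + e^{2.6770}) = 0.0643
P = 0.0643

0.064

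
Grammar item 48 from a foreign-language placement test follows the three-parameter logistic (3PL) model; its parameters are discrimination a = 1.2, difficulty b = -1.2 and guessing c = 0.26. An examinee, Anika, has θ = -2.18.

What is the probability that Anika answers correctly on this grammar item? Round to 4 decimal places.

P(θ) = c + (1 − c) · 1 / (1 + exp(−a(θ − b)))
Exponent: 1.2 × (-2.18 − (-1.2)) = -1.1760
1/(1 + e^{1.1760}) = 0.2358
P = 0.26 + 0.74 × 0.2358 = 0.4345

0.4345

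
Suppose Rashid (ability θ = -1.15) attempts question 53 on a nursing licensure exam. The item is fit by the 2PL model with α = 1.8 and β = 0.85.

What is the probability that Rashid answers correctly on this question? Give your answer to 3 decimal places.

0.027

P(θ) = 1 / (1 + exp(−α(θ − β)))
Exponent: 1.8 × (-1.15 − 0.85) = -3.6000
1/(1 + e^{3.6000}) = 0.0266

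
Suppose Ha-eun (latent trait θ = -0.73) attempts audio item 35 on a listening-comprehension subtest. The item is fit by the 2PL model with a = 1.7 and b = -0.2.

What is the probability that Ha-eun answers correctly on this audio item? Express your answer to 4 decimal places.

0.2888

P(θ) = 1 / (1 + exp(−a(θ − b)))
Exponent: 1.7 × (-0.73 − (-0.2)) = -0.9010
1/(1 + e^{0.9010}) = 0.2888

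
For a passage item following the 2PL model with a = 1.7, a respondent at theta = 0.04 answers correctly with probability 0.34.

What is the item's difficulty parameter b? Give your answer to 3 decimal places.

0.430

P(theta) = 1 / (1 + exp(−a(theta − b)))
logit(0.34) = ln(0.34/0.66) = -0.6633
b = theta − logit/(a) = 0.04 − (-0.6633)/1.7000 = 0.4302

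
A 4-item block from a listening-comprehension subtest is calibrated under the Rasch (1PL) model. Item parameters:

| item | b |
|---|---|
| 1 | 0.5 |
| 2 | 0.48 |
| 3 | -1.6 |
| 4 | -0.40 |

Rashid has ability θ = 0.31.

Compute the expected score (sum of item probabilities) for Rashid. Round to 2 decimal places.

P(θ) = 1 / (1 + exp(−(θ − b)))
P_1 = 1/(1+e^{0.1900}) = 0.4526
P_2 = 1/(1+e^{0.1700}) = 0.4576
P_3 = 1/(1+e^{-1.9100}) = 0.8710
P_4 = 1/(1+e^{-0.7100}) = 0.6704
E[score] = 0.4526 + 0.4576 + 0.8710 + 0.6704 = 2.4517

2.45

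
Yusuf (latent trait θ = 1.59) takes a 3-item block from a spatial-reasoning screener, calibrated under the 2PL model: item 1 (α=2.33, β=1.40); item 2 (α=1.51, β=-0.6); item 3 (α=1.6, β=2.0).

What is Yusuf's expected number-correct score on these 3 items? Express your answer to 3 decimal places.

P(θ) = 1 / (1 + exp(−α(θ − β)))
P_1 = 1/(1+e^{-0.4427}) = 0.6089
P_2 = 1/(1+e^{-3.3069}) = 0.9647
P_3 = 1/(1+e^{0.6560}) = 0.3416
E[score] = 0.6089 + 0.9647 + 0.3416 = 1.9152

1.915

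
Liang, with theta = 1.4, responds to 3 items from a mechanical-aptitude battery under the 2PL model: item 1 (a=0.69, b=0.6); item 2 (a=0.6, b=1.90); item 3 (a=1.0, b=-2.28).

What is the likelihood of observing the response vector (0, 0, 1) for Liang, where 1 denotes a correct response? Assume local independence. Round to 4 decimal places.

P(theta) = 1 / (1 + exp(−a(theta − b)))
P_1 = 1/(1+e^{-0.5520}) = 0.6346
P_2 = 1/(1+e^{0.3000}) = 0.4256
P_3 = 1/(1+e^{-3.6800}) = 0.9754
L = (1−P_1) × (1−P_2) × P_3 = 0.3654 × 0.5744 × 0.9754 = 0.20474

0.2047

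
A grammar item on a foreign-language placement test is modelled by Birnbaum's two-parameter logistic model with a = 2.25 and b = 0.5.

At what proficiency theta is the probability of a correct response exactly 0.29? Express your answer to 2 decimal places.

P(theta) = 1 / (1 + exp(−a(theta − b)))
logit = ln(0.2900/0.7100) = -0.8954
theta = b + logit/(a) = 0.5 + (-0.8954)/2.2500 = 0.1021

0.10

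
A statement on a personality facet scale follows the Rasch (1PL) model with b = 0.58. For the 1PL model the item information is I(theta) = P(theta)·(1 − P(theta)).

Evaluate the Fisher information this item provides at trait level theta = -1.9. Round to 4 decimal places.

0.0713

P = 1/(1+e^{2.4800}) = 0.0773
P(1−P) = 0.0773 × 0.9227 = 0.0713
I = P(1−P) = 0.07130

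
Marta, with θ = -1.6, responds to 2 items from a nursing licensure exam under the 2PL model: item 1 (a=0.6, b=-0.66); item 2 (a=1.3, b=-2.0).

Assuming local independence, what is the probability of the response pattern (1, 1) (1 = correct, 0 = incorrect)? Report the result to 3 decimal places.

P(θ) = 1 / (1 + exp(−a(θ − b)))
P_1 = 1/(1+e^{0.5640}) = 0.3626
P_2 = 1/(1+e^{-0.5200}) = 0.6271
L = P_1 × P_2 = 0.3626 × 0.6271 = 0.22742

0.227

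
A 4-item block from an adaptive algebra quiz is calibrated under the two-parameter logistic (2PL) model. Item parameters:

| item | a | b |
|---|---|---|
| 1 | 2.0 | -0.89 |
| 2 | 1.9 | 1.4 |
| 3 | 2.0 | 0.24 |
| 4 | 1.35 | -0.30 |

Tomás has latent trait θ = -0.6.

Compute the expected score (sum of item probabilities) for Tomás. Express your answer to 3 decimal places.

P(θ) = 1 / (1 + exp(−a(θ − b)))
P_1 = 1/(1+e^{-0.5800}) = 0.6411
P_2 = 1/(1+e^{3.8000}) = 0.0219
P_3 = 1/(1+e^{1.6800}) = 0.1571
P_4 = 1/(1+e^{0.4050}) = 0.4001
E[score] = 0.6411 + 0.0219 + 0.1571 + 0.4001 = 1.2202

1.220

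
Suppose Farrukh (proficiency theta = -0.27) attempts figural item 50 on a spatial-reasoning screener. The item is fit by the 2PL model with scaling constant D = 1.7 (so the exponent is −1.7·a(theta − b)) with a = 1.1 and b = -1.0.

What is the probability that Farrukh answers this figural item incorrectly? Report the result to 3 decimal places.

0.203

P(theta) = 1 / (1 + exp(−D·a(theta − b)))
Exponent: 1.7 × 1.1 × (-0.27 − (-1.0)) = 1.3651
1/(1 + e^{-1.3651}) = 0.7966
P = 0.7966
P(incorrect) = 1 − 0.7966 = 0.2034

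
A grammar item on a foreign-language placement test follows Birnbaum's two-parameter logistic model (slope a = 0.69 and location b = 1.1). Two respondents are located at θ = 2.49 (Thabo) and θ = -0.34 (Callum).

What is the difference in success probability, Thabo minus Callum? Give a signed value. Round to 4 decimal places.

0.4527

P(θ) = 1 / (1 + exp(−a(θ − b)))
P(Thabo) = 0.7229  [exponent 0.9591]
P(Callum) = 0.2702  [exponent -0.9936]
Difference = 0.7229 − 0.2702 = 0.4527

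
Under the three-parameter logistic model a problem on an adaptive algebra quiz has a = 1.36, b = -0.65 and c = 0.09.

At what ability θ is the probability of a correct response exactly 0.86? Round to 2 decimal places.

P(θ) = c + (1 − c) · 1 / (1 + exp(−a(θ − b)))
Remove guessing floor: (0.86 − 0.09)/(1 − 0.09) = 0.8462
logit = ln(0.8462/0.1538) = 1.7047
θ = b + logit/(a) = -0.65 + 1.7047/1.3600 = 0.6035

0.60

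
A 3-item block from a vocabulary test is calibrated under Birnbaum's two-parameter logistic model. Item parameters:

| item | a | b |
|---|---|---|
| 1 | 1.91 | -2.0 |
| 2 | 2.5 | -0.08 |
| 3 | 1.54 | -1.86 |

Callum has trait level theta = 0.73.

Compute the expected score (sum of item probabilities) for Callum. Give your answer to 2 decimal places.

2.86

P(theta) = 1 / (1 + exp(−a(theta − b)))
P_1 = 1/(1+e^{-5.2143}) = 0.9946
P_2 = 1/(1+e^{-2.0250}) = 0.8834
P_3 = 1/(1+e^{-3.9886}) = 0.9818
E[score] = 0.9946 + 0.8834 + 0.9818 = 2.8598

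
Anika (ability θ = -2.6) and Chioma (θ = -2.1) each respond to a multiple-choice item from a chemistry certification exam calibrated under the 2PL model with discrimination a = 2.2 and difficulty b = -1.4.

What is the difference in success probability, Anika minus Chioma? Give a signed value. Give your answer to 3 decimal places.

-0.110

P(θ) = 1 / (1 + exp(−a(θ − b)))
P(Anika) = 0.0666  [exponent -2.6400]
P(Chioma) = 0.1765  [exponent -1.5400]
Difference = 0.0666 − 0.1765 = -0.1099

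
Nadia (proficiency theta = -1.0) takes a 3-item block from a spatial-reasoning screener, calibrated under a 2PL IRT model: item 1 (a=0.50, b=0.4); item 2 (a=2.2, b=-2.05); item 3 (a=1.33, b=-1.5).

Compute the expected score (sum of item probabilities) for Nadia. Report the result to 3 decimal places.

1.902

P(theta) = 1 / (1 + exp(−a(theta − b)))
P_1 = 1/(1+e^{0.7000}) = 0.3318
P_2 = 1/(1+e^{-2.3100}) = 0.9097
P_3 = 1/(1+e^{-0.6650}) = 0.6604
E[score] = 0.3318 + 0.9097 + 0.6604 = 1.9019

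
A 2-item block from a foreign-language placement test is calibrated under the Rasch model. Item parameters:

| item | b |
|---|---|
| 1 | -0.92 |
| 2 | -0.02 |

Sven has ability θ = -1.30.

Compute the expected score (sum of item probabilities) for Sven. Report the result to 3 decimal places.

0.624

P(θ) = 1 / (1 + exp(−(θ − b)))
P_1 = 1/(1+e^{0.3800}) = 0.4061
P_2 = 1/(1+e^{1.2800}) = 0.2176
E[score] = 0.4061 + 0.2176 = 0.6237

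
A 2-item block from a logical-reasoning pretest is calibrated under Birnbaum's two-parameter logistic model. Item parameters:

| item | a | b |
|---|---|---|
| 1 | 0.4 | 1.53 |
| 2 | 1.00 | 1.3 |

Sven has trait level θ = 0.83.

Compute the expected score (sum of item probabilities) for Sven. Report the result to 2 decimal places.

0.82

P(θ) = 1 / (1 + exp(−a(θ − b)))
P_1 = 1/(1+e^{0.2800}) = 0.4305
P_2 = 1/(1+e^{0.4700}) = 0.3846
E[score] = 0.4305 + 0.3846 = 0.8151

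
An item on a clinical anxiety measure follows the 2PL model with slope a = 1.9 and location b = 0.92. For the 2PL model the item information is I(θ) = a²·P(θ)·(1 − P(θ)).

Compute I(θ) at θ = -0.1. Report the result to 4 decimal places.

0.3972

P = 1/(1+e^{1.9380}) = 0.1259
P(1−P) = 0.1259 × 0.8741 = 0.1100
I = a² × P(1−P) = 1.9² × 0.1100 = 0.39719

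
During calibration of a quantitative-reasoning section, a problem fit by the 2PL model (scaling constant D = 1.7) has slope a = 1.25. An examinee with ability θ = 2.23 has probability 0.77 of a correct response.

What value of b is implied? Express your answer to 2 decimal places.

1.66

P(θ) = 1 / (1 + exp(−D·a(θ − b)))
logit(0.77) = ln(0.77/0.23) = 1.2083
b = θ − logit/(1.7·a) = 2.23 − 1.2083/2.1250 = 1.6614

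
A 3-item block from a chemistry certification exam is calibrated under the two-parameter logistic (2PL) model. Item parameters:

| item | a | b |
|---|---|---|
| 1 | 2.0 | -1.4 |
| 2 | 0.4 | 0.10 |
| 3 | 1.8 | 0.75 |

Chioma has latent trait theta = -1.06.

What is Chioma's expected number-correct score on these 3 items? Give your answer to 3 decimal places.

1.087

P(theta) = 1 / (1 + exp(−a(theta − b)))
P_1 = 1/(1+e^{-0.6800}) = 0.6637
P_2 = 1/(1+e^{0.4640}) = 0.3860
P_3 = 1/(1+e^{3.2580}) = 0.0370
E[score] = 0.6637 + 0.3860 + 0.0370 = 1.0868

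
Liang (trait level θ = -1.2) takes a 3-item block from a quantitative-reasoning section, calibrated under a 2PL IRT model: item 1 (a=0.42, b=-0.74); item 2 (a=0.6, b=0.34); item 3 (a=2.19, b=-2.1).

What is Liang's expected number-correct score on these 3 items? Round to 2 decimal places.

P(θ) = 1 / (1 + exp(−a(θ − b)))
P_1 = 1/(1+e^{0.1932}) = 0.4518
P_2 = 1/(1+e^{0.9240}) = 0.2841
P_3 = 1/(1+e^{-1.9710}) = 0.8777
E[score] = 0.4518 + 0.2841 + 0.8777 = 1.6137

1.61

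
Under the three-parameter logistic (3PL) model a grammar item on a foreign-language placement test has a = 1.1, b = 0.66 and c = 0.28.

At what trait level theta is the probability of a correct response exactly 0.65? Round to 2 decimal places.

P(theta) = c + (1 − c) · 1 / (1 + exp(−a(theta − b)))
Remove guessing floor: (0.65 − 0.28)/(1 − 0.28) = 0.5139
logit = ln(0.5139/0.4861) = 0.0556
theta = b + logit/(a) = 0.66 + 0.0556/1.1000 = 0.7105

0.71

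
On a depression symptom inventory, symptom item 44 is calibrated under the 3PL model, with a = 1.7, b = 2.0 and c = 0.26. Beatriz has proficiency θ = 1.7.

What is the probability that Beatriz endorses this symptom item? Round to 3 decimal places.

P(θ) = c + (1 − c) · 1 / (1 + exp(−a(θ − b)))
Exponent: 1.7 × (1.7 − 2.0) = -0.5100
1/(1 + e^{0.5100}) = 0.3752
P = 0.26 + 0.74 × 0.3752 = 0.5376

0.538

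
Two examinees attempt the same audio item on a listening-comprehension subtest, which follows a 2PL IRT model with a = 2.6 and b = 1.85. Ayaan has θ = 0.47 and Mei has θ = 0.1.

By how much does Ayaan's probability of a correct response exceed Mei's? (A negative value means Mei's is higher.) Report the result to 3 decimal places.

0.016

P(θ) = 1 / (1 + exp(−a(θ − b)))
P(Ayaan) = 0.0269  [exponent -3.5880]
P(Mei) = 0.0105  [exponent -4.5500]
Difference = 0.0269 − 0.0105 = 0.0165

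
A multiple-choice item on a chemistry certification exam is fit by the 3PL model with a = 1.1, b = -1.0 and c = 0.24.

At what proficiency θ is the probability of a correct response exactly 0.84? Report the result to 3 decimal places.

0.202

P(θ) = c + (1 − c) · 1 / (1 + exp(−a(θ − b)))
Remove guessing floor: (0.84 − 0.24)/(1 − 0.24) = 0.7895
logit = ln(0.7895/0.2105) = 1.3218
θ = b + logit/(a) = -1.0 + 1.3218/1.1000 = 0.2016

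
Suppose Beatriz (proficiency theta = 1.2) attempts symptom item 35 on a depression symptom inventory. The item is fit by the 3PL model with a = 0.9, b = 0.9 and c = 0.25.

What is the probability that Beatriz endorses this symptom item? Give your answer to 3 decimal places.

P(theta) = c + (1 − c) · 1 / (1 + exp(−a(theta − b)))
Exponent: 0.9 × (1.2 − 0.9) = 0.2700
1/(1 + e^{-0.2700}) = 0.5671
P = 0.25 + 0.75 × 0.5671 = 0.6753

0.675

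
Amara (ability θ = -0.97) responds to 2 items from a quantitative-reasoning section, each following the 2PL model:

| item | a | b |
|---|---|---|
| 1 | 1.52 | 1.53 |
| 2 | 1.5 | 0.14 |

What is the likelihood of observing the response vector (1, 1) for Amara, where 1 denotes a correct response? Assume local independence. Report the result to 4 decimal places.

P(θ) = 1 / (1 + exp(−a(θ − b)))
P_1 = 1/(1+e^{3.8000}) = 0.0219
P_2 = 1/(1+e^{1.6650}) = 0.1591
L = P_1 × P_2 = 0.0219 × 0.1591 = 0.00348

0.0035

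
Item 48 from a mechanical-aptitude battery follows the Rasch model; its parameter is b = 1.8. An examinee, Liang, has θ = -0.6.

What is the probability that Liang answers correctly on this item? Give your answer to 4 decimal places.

0.0832

P(θ) = 1 / (1 + exp(−(θ − b)))
Exponent: (-0.6 − 1.8) = -2.4000
1/(1 + e^{2.4000}) = 0.0832
P = 0.0832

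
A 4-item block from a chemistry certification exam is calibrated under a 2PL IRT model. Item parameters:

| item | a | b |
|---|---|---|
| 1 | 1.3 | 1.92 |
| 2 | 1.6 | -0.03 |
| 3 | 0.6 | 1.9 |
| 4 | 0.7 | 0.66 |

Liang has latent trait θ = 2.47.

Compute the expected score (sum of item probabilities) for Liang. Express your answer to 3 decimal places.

3.018

P(θ) = 1 / (1 + exp(−a(θ − b)))
P_1 = 1/(1+e^{-0.7150}) = 0.6715
P_2 = 1/(1+e^{-4.0000}) = 0.9820
P_3 = 1/(1+e^{-0.3420}) = 0.5847
P_4 = 1/(1+e^{-1.2670}) = 0.7802
E[score] = 0.6715 + 0.9820 + 0.5847 + 0.7802 = 3.0184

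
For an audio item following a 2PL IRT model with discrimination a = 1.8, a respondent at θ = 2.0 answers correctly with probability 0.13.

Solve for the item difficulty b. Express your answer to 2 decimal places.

P(θ) = 1 / (1 + exp(−a(θ − b)))
logit(0.13) = ln(0.13/0.87) = -1.9010
b = θ − logit/(a) = 2.0 − (-1.9010)/1.8000 = 3.0561

3.06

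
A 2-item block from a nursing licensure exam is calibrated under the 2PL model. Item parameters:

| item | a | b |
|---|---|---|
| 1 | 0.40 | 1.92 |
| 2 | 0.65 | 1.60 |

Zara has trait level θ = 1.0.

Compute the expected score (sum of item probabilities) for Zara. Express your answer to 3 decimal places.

P(θ) = 1 / (1 + exp(−a(θ − b)))
P_1 = 1/(1+e^{0.3680}) = 0.4090
P_2 = 1/(1+e^{0.3900}) = 0.4037
E[score] = 0.4090 + 0.4037 = 0.8127

0.813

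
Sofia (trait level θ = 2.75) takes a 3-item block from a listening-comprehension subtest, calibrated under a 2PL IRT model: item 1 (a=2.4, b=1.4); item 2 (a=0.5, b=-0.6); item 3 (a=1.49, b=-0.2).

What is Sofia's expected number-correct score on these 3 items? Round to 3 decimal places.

P(θ) = 1 / (1 + exp(−a(θ − b)))
P_1 = 1/(1+e^{-3.2400}) = 0.9623
P_2 = 1/(1+e^{-1.6750}) = 0.8422
P_3 = 1/(1+e^{-4.3955}) = 0.9878
E[score] = 0.9623 + 0.8422 + 0.9878 = 2.7924

2.792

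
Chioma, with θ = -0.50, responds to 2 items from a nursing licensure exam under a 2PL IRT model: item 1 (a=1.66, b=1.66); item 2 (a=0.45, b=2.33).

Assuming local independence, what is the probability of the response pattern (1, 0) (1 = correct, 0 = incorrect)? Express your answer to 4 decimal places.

P(θ) = 1 / (1 + exp(−a(θ − b)))
P_1 = 1/(1+e^{3.5856}) = 0.0270
P_2 = 1/(1+e^{1.2735}) = 0.2187
L = P_1 × (1−P_2) = 0.0270 × 0.7813 = 0.02107

0.0211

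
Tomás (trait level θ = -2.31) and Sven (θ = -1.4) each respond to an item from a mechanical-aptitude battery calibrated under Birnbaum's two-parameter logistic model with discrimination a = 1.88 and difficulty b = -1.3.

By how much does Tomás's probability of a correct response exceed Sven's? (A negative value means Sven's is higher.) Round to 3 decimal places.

-0.323

P(θ) = 1 / (1 + exp(−a(θ − b)))
P(Tomás) = 0.1302  [exponent -1.8988]
P(Sven) = 0.4531  [exponent -0.1880]
Difference = 0.1302 − 0.4531 = -0.3229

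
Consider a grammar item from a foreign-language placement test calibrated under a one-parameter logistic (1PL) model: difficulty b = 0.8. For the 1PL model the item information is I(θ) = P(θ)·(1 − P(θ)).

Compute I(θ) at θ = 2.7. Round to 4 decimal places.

0.1132

P = 1/(1+e^{-1.9000}) = 0.8699
P(1−P) = 0.8699 × 0.1301 = 0.1132
I = P(1−P) = 0.11318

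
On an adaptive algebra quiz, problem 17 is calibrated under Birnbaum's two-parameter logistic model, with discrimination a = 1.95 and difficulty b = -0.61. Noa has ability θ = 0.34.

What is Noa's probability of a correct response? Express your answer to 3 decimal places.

0.864

P(θ) = 1 / (1 + exp(−a(θ − b)))
Exponent: 1.95 × (0.34 − (-0.61)) = 1.8525
1/(1 + e^{-1.8525}) = 0.8644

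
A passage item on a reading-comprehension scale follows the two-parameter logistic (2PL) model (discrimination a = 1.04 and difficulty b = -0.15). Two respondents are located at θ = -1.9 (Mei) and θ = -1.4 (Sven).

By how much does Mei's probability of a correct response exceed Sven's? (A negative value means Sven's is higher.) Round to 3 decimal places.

P(θ) = 1 / (1 + exp(−a(θ − b)))
P(Mei) = 0.1394  [exponent -1.8200]
P(Sven) = 0.2142  [exponent -1.3000]
Difference = 0.1394 − 0.2142 = -0.0747

-0.075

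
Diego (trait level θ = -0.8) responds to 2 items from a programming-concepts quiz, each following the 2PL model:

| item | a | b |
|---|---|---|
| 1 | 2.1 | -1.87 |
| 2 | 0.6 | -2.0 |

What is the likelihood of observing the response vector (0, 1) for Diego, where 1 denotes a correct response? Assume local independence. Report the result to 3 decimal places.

0.064

P(θ) = 1 / (1 + exp(−a(θ − b)))
P_1 = 1/(1+e^{-2.2470}) = 0.9044
P_2 = 1/(1+e^{-0.7200}) = 0.6726
L = (1−P_1) × P_2 = 0.0956 × 0.6726 = 0.06431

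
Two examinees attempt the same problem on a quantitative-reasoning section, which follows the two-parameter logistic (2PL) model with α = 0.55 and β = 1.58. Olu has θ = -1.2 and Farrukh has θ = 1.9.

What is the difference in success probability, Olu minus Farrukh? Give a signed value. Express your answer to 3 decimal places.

-0.366

P(θ) = 1 / (1 + exp(−α(θ − β)))
P(Olu) = 0.1781  [exponent -1.5290]
P(Farrukh) = 0.5439  [exponent 0.1760]
Difference = 0.1781 − 0.5439 = -0.3657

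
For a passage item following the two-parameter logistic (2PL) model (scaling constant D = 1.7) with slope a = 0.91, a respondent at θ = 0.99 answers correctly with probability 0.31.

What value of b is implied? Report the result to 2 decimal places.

1.51

P(θ) = 1 / (1 + exp(−D·a(θ − b)))
logit(0.31) = ln(0.31/0.69) = -0.8001
b = θ − logit/(1.7·a) = 0.99 − (-0.8001)/1.5470 = 1.5072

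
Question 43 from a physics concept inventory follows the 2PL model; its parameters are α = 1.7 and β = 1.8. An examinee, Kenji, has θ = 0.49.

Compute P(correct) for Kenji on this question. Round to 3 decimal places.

0.097

P(θ) = 1 / (1 + exp(−α(θ − β)))
Exponent: 1.7 × (0.49 − 1.8) = -2.2270
1/(1 + e^{2.2270}) = 0.0974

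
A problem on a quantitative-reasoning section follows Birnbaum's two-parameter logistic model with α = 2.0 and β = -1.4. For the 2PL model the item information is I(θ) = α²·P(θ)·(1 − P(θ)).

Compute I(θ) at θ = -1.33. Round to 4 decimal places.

0.9951

P = 1/(1+e^{-0.1400}) = 0.5349
P(1−P) = 0.5349 × 0.4651 = 0.2488
I = α² × P(1−P) = 2.0² × 0.2488 = 0.99512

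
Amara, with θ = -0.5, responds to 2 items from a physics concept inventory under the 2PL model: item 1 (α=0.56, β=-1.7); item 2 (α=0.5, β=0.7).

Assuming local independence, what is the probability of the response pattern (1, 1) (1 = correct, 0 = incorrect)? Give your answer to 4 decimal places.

P(θ) = 1 / (1 + exp(−α(θ − β)))
P_1 = 1/(1+e^{-0.6720}) = 0.6620
P_2 = 1/(1+e^{0.6000}) = 0.3543
L = P_1 × P_2 = 0.6620 × 0.3543 = 0.23456

0.2346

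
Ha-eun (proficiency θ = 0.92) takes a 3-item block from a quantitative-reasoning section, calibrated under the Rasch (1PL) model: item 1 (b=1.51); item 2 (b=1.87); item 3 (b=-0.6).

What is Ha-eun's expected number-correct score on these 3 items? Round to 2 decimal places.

P(θ) = 1 / (1 + exp(−(θ − b)))
P_1 = 1/(1+e^{0.5900}) = 0.3566
P_2 = 1/(1+e^{0.9500}) = 0.2789
P_3 = 1/(1+e^{-1.5200}) = 0.8205
E[score] = 0.3566 + 0.2789 + 0.8205 = 1.4561

1.46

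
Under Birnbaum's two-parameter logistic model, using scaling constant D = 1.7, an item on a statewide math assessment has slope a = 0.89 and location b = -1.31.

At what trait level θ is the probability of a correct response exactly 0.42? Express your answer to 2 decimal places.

-1.52

P(θ) = 1 / (1 + exp(−D·a(θ − b)))
logit = ln(0.4200/0.5800) = -0.3228
θ = b + logit/(1.7·a) = -1.31 + (-0.3228)/1.5130 = -1.5233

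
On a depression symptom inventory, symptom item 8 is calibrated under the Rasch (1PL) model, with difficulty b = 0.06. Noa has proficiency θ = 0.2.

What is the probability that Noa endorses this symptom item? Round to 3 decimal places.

P(θ) = 1 / (1 + exp(−(θ − b)))
Exponent: (0.2 − 0.06) = 0.1400
1/(1 + e^{-0.1400}) = 0.5349
P = 0.5349

0.535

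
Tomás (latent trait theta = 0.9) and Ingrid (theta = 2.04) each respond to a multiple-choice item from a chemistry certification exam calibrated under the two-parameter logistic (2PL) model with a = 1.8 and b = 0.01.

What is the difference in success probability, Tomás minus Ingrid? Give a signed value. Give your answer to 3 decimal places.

P(theta) = 1 / (1 + exp(−a(theta − b)))
P(Tomás) = 0.8323  [exponent 1.6020]
P(Ingrid) = 0.9748  [exponent 3.6540]
Difference = 0.8323 − 0.9748 = -0.1425

-0.142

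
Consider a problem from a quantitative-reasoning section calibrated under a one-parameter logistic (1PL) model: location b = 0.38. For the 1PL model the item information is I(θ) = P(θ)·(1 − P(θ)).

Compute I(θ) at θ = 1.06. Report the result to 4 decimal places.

0.2232

P = 1/(1+e^{-0.6800}) = 0.6637
P(1−P) = 0.6637 × 0.3363 = 0.2232
I = P(1−P) = 0.22319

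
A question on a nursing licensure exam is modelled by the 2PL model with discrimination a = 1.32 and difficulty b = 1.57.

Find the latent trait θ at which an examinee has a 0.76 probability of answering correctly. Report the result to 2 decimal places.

2.44

P(θ) = 1 / (1 + exp(−a(θ − b)))
logit = ln(0.7600/0.2400) = 1.1527
θ = b + logit/(a) = 1.57 + 1.1527/1.3200 = 2.4432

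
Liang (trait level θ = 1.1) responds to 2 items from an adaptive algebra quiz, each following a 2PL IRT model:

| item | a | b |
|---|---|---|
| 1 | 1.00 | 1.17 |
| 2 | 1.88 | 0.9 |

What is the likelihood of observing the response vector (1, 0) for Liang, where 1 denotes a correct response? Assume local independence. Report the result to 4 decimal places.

P(θ) = 1 / (1 + exp(−a(θ − b)))
P_1 = 1/(1+e^{0.0700}) = 0.4825
P_2 = 1/(1+e^{-0.3760}) = 0.5929
L = P_1 × (1−P_2) = 0.4825 × 0.4071 = 0.19642

0.1964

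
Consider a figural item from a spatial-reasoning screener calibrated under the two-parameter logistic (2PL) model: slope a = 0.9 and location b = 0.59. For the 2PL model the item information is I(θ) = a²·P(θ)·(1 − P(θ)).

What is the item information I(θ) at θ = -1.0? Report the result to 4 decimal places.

P = 1/(1+e^{1.4310}) = 0.1929
P(1−P) = 0.1929 × 0.8071 = 0.1557
I = a² × P(1−P) = 0.9² × 0.1557 = 0.12613

0.1261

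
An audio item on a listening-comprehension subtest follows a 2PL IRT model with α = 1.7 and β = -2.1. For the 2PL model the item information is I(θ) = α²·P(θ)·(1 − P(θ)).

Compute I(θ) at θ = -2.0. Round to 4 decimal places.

0.7173

P = 1/(1+e^{-0.1700}) = 0.5424
P(1−P) = 0.5424 × 0.4576 = 0.2482
I = α² × P(1−P) = 1.7² × 0.2482 = 0.71730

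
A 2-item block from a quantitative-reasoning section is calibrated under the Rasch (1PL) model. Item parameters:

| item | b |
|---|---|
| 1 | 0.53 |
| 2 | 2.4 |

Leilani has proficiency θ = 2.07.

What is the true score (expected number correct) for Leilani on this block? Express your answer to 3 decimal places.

P(θ) = 1 / (1 + exp(−(θ − b)))
P_1 = 1/(1+e^{-1.5400}) = 0.8235
P_2 = 1/(1+e^{0.3300}) = 0.4182
E[score] = 0.8235 + 0.4182 = 1.2417

1.242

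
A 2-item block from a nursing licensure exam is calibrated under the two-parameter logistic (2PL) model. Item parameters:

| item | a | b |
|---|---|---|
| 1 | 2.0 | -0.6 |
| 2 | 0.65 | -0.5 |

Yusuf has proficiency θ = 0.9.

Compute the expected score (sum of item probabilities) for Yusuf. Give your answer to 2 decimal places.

P(θ) = 1 / (1 + exp(−a(θ − b)))
P_1 = 1/(1+e^{-3.0000}) = 0.9526
P_2 = 1/(1+e^{-0.9100}) = 0.7130
E[score] = 0.9526 + 0.7130 = 1.6656

1.67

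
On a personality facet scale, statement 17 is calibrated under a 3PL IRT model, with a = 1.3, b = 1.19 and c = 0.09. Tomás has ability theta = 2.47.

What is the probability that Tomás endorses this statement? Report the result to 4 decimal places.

0.8551

P(theta) = c + (1 − c) · 1 / (1 + exp(−a(theta − b)))
Exponent: 1.3 × (2.47 − 1.19) = 1.6640
1/(1 + e^{-1.6640}) = 0.8408
P = 0.09 + 0.91 × 0.8408 = 0.8551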